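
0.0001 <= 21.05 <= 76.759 True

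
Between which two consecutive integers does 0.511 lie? 0 and 1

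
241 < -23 False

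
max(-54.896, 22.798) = 22.798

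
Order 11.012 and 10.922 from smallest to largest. 10.922, 11.012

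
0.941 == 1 False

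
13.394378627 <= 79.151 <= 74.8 False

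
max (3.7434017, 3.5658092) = 3.7434017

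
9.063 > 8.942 True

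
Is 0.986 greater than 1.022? No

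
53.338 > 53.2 True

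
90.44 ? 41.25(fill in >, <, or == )>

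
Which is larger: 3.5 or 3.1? 3.5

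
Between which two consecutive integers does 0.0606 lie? 0 and 1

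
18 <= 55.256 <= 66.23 True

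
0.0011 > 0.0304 False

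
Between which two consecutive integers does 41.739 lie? 41 and 42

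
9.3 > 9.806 False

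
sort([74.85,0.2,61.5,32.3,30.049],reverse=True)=[74.85,61.5,32.3,30.049,0.2]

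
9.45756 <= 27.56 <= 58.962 True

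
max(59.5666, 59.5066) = 59.5666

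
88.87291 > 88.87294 False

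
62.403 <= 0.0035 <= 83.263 False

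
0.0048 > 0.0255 False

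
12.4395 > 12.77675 False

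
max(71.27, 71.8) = 71.8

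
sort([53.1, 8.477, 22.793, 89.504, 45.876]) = [8.477, 22.793, 45.876, 53.1, 89.504]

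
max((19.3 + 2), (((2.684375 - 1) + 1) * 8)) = 21.475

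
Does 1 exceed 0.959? Yes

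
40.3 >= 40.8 False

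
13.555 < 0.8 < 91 False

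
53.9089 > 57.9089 False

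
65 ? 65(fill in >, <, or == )==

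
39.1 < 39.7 True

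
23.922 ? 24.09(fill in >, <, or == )<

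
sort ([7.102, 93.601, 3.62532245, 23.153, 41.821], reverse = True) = [93.601, 41.821, 23.153, 7.102, 3.62532245]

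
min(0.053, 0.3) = 0.053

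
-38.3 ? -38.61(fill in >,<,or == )>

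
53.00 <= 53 True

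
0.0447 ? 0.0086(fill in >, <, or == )>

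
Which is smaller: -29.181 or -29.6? -29.6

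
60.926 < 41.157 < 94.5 False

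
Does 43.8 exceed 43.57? Yes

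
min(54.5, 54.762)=54.5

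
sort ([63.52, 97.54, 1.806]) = [1.806, 63.52, 97.54]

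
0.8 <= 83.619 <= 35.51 False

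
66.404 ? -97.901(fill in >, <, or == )>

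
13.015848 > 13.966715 False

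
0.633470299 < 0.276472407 False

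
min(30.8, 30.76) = 30.76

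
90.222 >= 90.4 False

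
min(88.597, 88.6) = 88.597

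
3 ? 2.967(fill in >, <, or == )>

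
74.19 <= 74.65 True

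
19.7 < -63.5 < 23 False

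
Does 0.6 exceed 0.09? Yes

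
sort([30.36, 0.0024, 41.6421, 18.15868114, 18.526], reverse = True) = [41.6421, 30.36, 18.526, 18.15868114, 0.0024]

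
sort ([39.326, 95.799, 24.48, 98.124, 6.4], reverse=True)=[98.124, 95.799, 39.326, 24.48, 6.4]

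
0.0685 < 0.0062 False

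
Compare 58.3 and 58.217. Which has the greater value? 58.3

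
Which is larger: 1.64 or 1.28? 1.64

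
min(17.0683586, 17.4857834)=17.0683586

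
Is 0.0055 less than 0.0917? Yes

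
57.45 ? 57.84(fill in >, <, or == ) <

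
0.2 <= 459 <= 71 False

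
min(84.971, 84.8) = 84.8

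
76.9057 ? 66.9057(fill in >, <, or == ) >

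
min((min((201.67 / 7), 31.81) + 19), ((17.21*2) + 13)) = 47.42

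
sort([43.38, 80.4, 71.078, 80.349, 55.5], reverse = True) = [80.4, 80.349, 71.078, 55.5, 43.38]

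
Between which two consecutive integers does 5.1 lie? 5 and 6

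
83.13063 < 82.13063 False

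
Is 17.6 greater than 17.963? No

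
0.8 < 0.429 False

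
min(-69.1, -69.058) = -69.1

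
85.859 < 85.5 False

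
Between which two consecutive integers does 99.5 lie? 99 and 100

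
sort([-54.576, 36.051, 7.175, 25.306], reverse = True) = [36.051, 25.306, 7.175, -54.576]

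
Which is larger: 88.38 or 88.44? 88.44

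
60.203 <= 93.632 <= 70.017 False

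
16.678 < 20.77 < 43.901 True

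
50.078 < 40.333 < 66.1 False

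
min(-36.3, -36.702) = -36.702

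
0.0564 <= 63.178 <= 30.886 False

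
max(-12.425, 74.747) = 74.747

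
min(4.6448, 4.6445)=4.6445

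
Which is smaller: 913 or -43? -43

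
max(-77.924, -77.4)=-77.4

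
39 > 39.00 False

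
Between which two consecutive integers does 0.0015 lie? 0 and 1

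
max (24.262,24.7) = 24.7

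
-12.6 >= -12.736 True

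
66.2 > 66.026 True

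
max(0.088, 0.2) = 0.2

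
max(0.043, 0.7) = 0.7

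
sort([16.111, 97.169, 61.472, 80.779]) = [16.111, 61.472, 80.779, 97.169]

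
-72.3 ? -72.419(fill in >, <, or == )>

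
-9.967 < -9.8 True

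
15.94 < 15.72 False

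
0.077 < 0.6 True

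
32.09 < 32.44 True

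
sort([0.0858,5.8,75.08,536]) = [0.0858,5.8,75.08,536]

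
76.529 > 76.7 False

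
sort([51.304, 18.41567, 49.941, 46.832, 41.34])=[18.41567, 41.34, 46.832, 49.941, 51.304]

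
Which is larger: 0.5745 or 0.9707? 0.9707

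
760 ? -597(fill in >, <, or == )>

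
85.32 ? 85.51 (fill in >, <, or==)<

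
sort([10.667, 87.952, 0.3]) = [0.3, 10.667, 87.952]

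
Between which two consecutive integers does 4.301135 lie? 4 and 5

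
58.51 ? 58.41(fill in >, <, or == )>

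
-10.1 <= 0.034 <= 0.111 True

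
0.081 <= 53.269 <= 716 True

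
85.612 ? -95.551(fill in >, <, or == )>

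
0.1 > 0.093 True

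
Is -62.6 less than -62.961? No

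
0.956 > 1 False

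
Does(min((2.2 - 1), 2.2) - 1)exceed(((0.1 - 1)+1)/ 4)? Yes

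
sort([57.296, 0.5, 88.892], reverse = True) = [88.892, 57.296, 0.5]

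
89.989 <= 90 True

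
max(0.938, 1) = 1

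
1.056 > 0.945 True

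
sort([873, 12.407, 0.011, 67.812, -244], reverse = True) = [873, 67.812, 12.407, 0.011, -244]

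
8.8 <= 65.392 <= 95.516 True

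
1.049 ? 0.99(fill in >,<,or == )>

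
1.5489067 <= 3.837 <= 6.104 True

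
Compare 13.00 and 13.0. They are equal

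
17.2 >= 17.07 True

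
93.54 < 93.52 False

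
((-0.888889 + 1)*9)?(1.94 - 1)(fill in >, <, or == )>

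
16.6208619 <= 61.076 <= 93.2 True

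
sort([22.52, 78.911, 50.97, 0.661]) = [0.661, 22.52, 50.97, 78.911]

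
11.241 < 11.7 True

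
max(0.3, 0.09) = 0.3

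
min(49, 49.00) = 49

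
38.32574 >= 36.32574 True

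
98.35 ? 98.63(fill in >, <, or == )<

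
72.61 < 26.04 False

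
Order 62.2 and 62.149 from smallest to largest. 62.149, 62.2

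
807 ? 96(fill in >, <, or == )>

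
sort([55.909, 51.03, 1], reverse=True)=[55.909, 51.03, 1]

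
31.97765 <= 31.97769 True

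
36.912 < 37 True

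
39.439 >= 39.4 True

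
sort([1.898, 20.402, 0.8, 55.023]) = [0.8, 1.898, 20.402, 55.023]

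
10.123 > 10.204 False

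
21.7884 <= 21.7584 False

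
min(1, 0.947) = 0.947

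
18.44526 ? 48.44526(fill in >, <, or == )<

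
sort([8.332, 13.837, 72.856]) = [8.332, 13.837, 72.856]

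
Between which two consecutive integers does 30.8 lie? 30 and 31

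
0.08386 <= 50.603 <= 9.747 False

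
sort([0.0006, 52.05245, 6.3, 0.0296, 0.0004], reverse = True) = [52.05245, 6.3, 0.0296, 0.0006, 0.0004]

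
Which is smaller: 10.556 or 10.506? 10.506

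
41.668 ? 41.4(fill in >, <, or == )>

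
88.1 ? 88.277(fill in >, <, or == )<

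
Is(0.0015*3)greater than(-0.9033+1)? No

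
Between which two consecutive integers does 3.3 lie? 3 and 4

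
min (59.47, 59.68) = 59.47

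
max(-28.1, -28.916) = -28.1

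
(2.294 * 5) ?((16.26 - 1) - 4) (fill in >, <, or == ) >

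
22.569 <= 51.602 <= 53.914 True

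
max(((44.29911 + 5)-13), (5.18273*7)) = 36.29911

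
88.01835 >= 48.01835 True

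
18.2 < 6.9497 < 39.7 False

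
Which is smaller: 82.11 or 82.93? 82.11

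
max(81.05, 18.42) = 81.05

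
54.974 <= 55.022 True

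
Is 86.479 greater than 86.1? Yes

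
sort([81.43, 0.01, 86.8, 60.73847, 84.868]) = [0.01, 60.73847, 81.43, 84.868, 86.8]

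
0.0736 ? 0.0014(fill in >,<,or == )>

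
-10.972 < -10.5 True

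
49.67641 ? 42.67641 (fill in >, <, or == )>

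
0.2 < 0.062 False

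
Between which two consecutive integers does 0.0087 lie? 0 and 1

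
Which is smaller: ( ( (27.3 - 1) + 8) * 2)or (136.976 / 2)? (136.976 / 2)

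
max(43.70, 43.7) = 43.7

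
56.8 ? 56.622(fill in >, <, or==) >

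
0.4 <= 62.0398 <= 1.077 False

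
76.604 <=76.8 True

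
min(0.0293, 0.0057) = 0.0057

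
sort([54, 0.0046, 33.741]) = [0.0046, 33.741, 54]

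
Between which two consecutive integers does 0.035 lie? 0 and 1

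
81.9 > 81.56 True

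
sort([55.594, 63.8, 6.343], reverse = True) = [63.8, 55.594, 6.343]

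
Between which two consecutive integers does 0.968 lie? 0 and 1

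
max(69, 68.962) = 69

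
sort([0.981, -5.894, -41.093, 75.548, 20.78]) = [-41.093, -5.894, 0.981, 20.78, 75.548]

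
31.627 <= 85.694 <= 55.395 False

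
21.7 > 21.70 False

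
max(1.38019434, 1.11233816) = 1.38019434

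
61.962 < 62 True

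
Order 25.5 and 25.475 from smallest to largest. 25.475, 25.5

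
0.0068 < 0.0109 True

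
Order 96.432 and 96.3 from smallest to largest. 96.3, 96.432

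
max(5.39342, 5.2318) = 5.39342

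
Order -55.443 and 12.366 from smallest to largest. -55.443,12.366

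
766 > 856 False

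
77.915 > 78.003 False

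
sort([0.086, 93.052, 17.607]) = [0.086, 17.607, 93.052]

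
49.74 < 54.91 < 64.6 True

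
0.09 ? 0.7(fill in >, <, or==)<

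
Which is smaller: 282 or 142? 142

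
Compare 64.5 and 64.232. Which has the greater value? 64.5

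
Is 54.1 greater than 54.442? No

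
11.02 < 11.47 True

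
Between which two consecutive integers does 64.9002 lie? 64 and 65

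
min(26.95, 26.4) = 26.4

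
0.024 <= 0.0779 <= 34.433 True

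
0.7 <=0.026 False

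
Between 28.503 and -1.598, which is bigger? 28.503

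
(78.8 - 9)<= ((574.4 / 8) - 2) True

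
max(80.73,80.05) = 80.73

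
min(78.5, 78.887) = 78.5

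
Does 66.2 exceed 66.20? No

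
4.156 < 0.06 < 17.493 False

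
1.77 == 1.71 False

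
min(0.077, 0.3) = 0.077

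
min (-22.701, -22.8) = -22.8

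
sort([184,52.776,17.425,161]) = [17.425,52.776,161,184]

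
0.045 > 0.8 False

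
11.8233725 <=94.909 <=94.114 False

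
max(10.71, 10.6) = 10.71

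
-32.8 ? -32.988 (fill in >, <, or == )>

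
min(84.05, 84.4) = 84.05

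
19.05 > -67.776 True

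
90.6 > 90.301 True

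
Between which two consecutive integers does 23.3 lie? 23 and 24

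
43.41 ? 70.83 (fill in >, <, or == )<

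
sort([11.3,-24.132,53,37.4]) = [-24.132,11.3,37.4,53]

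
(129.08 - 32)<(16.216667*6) True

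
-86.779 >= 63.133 False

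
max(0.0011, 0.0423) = 0.0423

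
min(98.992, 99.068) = 98.992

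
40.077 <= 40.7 True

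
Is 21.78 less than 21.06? No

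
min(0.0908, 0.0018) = 0.0018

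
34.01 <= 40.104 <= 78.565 True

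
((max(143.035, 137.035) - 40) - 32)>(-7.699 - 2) True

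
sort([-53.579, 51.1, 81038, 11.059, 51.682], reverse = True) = [81038, 51.682, 51.1, 11.059, -53.579]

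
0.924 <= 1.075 True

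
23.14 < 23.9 True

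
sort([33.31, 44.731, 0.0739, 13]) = [0.0739, 13, 33.31, 44.731]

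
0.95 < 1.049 True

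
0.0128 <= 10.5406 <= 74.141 True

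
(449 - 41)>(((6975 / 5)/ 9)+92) True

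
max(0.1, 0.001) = 0.1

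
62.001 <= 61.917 False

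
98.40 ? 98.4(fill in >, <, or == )==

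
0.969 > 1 False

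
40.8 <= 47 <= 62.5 True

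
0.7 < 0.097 False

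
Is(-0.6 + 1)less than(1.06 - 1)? No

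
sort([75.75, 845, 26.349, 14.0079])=[14.0079, 26.349, 75.75, 845]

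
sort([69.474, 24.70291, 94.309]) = [24.70291, 69.474, 94.309]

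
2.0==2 True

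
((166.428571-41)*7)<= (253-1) False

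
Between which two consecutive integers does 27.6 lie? 27 and 28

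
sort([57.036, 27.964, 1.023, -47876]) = [-47876, 1.023, 27.964, 57.036]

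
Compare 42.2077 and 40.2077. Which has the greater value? 42.2077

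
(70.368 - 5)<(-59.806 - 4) False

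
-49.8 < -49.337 True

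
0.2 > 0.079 True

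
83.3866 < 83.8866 True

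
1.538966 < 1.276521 False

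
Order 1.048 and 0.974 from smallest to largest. 0.974, 1.048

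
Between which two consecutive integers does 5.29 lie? 5 and 6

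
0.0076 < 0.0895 True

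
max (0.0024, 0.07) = 0.07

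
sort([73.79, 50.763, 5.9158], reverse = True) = [73.79, 50.763, 5.9158]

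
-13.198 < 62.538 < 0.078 False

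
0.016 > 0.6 False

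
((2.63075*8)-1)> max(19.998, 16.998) True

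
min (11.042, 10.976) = 10.976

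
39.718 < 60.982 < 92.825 True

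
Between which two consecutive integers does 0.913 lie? 0 and 1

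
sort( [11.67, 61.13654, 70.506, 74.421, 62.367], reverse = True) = [74.421, 70.506, 62.367, 61.13654, 11.67]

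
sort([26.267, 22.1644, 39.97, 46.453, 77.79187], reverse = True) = [77.79187, 46.453, 39.97, 26.267, 22.1644]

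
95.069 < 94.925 False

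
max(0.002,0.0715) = 0.0715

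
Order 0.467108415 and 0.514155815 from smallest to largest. 0.467108415, 0.514155815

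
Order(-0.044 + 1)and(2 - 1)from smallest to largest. (-0.044 + 1), (2 - 1)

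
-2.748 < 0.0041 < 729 True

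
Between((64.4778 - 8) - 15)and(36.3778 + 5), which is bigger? ((64.4778 - 8) - 15)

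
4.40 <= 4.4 True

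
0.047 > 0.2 False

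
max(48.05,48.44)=48.44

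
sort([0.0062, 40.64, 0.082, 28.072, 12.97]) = [0.0062, 0.082, 12.97, 28.072, 40.64]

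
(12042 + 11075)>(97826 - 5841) False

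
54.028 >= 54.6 False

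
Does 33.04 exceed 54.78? No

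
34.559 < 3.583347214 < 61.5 False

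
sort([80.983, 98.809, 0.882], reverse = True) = [98.809, 80.983, 0.882]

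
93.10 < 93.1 False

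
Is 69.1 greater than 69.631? No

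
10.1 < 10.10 False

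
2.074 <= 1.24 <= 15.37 False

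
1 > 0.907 True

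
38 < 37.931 False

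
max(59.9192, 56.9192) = 59.9192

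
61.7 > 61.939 False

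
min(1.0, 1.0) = 1.0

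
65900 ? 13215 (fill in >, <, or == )>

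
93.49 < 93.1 False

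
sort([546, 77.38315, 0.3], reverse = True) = [546, 77.38315, 0.3]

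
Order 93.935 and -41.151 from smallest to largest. -41.151, 93.935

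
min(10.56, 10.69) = 10.56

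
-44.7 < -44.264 True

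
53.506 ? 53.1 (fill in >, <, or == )>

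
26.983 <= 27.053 True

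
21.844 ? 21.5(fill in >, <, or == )>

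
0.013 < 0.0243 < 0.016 False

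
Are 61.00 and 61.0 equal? Yes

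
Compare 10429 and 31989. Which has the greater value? 31989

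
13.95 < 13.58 False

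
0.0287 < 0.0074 False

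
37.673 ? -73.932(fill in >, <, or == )>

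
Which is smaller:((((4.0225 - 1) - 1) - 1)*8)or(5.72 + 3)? ((((4.0225 - 1) - 1) - 1)*8)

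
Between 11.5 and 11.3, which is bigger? 11.5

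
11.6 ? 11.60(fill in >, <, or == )==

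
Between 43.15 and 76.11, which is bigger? 76.11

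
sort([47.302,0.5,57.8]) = [0.5,47.302,57.8]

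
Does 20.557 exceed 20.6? No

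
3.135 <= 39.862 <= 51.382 True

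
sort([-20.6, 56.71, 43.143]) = [-20.6, 43.143, 56.71]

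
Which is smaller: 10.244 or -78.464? -78.464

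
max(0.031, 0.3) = 0.3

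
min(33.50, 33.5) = 33.50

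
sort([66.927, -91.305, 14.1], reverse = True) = [66.927, 14.1, -91.305]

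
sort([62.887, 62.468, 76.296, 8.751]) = [8.751, 62.468, 62.887, 76.296]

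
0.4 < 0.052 False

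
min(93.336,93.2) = 93.2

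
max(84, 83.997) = 84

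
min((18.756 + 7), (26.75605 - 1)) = 25.756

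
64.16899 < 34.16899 False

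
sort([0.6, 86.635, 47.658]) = [0.6, 47.658, 86.635]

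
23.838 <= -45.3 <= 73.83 False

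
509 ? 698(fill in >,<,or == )<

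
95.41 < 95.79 True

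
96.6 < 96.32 False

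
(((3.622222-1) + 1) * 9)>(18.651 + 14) False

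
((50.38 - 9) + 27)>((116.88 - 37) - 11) False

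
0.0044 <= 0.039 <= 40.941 True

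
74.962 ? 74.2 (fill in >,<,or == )>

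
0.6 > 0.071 True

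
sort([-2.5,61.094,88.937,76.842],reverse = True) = [88.937,76.842,61.094,-2.5]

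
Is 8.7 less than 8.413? No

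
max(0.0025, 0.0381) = 0.0381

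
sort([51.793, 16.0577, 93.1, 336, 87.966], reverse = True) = [336, 93.1, 87.966, 51.793, 16.0577]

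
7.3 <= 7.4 True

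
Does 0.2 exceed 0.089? Yes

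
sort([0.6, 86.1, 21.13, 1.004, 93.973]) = [0.6, 1.004, 21.13, 86.1, 93.973]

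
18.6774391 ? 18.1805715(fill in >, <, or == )>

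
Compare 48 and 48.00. They are equal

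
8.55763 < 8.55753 False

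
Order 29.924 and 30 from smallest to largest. 29.924, 30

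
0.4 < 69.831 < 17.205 False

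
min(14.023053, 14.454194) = 14.023053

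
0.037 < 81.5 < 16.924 False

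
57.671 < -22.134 False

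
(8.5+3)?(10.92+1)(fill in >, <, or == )<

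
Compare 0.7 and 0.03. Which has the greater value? 0.7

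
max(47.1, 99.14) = 99.14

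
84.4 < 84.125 False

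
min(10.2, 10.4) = 10.2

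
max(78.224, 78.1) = 78.224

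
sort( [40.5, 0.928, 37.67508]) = [0.928, 37.67508, 40.5]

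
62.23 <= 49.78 False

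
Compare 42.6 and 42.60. They are equal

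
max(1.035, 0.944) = 1.035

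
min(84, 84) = 84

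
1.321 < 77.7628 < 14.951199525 False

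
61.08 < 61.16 True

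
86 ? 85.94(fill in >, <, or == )>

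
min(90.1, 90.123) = 90.1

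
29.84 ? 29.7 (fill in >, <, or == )>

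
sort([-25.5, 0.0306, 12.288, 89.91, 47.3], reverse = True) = [89.91, 47.3, 12.288, 0.0306, -25.5]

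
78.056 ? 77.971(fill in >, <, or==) >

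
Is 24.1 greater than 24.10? No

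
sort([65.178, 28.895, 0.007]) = [0.007, 28.895, 65.178]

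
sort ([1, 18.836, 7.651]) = [1, 7.651, 18.836]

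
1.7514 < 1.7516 True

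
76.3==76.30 True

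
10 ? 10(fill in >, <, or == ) ==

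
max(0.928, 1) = 1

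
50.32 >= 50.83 False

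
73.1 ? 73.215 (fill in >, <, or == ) <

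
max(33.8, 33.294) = 33.8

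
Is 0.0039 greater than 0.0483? No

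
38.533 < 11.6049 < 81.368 False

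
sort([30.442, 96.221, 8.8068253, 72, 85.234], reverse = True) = [96.221, 85.234, 72, 30.442, 8.8068253]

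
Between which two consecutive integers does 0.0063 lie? 0 and 1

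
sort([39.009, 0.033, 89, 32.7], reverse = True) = [89, 39.009, 32.7, 0.033]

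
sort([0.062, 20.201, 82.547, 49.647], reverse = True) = [82.547, 49.647, 20.201, 0.062]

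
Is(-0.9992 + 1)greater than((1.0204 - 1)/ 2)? No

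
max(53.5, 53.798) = 53.798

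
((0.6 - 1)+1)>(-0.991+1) True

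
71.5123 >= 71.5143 False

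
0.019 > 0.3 False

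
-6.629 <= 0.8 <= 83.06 True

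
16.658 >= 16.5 True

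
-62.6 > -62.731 True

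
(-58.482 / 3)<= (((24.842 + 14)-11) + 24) True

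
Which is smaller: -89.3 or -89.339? -89.339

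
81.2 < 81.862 True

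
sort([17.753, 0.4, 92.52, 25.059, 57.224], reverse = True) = [92.52, 57.224, 25.059, 17.753, 0.4]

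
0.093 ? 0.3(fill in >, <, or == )<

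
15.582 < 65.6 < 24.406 False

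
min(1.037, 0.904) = 0.904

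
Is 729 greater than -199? Yes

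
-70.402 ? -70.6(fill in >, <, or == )>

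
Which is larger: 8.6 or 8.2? 8.6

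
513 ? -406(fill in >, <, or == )>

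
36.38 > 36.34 True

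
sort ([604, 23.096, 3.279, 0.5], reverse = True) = [604, 23.096, 3.279, 0.5]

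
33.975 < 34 True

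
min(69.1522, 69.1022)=69.1022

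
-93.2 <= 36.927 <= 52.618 True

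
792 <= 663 False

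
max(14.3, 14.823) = 14.823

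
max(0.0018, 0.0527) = 0.0527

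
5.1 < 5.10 False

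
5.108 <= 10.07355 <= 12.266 True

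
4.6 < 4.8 True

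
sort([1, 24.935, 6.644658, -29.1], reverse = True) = [24.935, 6.644658, 1, -29.1]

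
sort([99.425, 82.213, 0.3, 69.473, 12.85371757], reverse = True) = [99.425, 82.213, 69.473, 12.85371757, 0.3]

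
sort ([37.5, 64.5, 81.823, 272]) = [37.5, 64.5, 81.823, 272]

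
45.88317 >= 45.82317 True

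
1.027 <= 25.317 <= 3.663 False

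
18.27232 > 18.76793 False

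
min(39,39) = 39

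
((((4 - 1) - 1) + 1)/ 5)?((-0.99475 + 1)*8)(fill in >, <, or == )>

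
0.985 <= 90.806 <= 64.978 False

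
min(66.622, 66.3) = 66.3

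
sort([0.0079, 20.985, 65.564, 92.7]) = [0.0079, 20.985, 65.564, 92.7]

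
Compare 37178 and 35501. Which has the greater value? 37178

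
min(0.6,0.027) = 0.027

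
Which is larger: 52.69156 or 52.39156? 52.69156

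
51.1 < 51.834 True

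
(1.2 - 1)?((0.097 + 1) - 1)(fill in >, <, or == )>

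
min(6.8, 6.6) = 6.6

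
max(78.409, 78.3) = 78.409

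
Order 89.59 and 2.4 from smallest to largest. 2.4, 89.59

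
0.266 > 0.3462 False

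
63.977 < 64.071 True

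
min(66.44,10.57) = 10.57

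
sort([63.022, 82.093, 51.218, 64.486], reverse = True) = [82.093, 64.486, 63.022, 51.218]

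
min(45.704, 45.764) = 45.704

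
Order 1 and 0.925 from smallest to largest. 0.925, 1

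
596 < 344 False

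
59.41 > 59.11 True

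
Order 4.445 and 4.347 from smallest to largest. 4.347, 4.445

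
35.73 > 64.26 False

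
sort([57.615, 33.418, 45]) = [33.418, 45, 57.615]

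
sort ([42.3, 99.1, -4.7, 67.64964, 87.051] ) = [-4.7, 42.3, 67.64964, 87.051, 99.1]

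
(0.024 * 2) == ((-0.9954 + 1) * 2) False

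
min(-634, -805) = -805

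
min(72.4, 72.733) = 72.4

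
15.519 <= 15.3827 False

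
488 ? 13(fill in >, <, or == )>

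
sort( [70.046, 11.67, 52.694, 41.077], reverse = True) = [70.046, 52.694, 41.077, 11.67]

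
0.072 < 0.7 True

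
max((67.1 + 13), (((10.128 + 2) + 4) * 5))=80.64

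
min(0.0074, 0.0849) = 0.0074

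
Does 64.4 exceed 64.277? Yes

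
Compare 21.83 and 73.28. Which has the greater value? 73.28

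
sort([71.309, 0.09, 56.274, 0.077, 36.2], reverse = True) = [71.309, 56.274, 36.2, 0.09, 0.077]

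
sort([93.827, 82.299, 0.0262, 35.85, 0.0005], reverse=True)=[93.827, 82.299, 35.85, 0.0262, 0.0005]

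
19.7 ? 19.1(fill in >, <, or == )>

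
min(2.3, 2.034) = 2.034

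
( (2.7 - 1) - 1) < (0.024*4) False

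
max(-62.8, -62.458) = -62.458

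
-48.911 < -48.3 True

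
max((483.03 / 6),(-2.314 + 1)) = 80.505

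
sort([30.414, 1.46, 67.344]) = [1.46, 30.414, 67.344]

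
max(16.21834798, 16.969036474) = 16.969036474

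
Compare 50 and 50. They are equal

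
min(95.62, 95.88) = 95.62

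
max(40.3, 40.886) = 40.886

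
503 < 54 False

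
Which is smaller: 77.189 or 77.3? 77.189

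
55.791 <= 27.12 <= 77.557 False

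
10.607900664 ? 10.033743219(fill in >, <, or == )>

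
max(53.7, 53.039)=53.7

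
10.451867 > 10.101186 True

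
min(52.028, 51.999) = 51.999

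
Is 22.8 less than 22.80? No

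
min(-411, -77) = -411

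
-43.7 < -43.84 False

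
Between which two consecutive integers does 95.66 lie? 95 and 96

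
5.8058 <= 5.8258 True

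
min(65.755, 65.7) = 65.7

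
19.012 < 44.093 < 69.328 True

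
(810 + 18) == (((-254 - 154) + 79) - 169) False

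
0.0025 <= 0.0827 True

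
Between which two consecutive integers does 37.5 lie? 37 and 38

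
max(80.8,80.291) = 80.8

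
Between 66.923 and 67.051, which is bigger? 67.051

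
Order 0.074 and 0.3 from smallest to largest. 0.074,0.3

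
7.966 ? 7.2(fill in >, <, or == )>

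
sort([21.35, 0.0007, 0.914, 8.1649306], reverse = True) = [21.35, 8.1649306, 0.914, 0.0007]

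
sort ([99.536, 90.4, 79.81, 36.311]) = [36.311, 79.81, 90.4, 99.536]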